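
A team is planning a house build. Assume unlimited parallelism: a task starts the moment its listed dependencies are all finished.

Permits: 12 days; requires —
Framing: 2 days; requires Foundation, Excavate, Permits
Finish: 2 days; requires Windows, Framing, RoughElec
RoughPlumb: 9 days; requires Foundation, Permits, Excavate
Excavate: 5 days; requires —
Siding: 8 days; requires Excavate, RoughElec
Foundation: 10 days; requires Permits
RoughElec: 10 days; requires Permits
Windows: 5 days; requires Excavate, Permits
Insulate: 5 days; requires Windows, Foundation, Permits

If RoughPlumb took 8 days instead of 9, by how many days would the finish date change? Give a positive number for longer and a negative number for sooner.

Actual critical path: Permits→Foundation→RoughPlumb = 12+10+9 = 31 ⇒ 31 days.
RoughPlumb lies on that path, so at 8 days the path becomes 30 days.
No other chain overtakes it, so the finish is 30 days.
Change in finish: 30 − 31 = -1 days.

-1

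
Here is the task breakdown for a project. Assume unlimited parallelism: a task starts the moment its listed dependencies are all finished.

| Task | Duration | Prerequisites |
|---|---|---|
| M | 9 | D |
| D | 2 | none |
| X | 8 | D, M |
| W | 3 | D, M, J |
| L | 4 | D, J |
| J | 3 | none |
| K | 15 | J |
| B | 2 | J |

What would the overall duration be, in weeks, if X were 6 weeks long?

18

The binding path is D→M→X = 2+9+8 = 19; finish at 19 weeks.
X lies on that path, so at 6 weeks the path becomes 17 weeks.
New critical path: J→K = 3+15 = 18 ⇒ 18 weeks.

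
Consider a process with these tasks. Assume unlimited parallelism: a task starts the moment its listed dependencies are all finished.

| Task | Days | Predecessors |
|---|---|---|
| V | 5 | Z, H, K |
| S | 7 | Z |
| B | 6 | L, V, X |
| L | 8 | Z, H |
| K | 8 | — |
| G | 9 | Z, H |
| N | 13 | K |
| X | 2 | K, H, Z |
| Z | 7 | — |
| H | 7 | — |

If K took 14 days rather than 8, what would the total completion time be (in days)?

As given, the longest chain is K→N = 8+13 = 21, so the finish is 21 days.
K lies on that path, so at 14 days the path becomes 27 days.
The critical path is still K→N; finish is now 27 days.

27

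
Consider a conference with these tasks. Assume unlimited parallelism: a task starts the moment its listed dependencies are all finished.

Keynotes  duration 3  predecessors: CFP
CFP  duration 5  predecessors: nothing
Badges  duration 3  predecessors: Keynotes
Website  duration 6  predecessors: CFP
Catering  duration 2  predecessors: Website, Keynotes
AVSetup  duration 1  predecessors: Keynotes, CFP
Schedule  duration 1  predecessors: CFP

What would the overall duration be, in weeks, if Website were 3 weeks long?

11

Critical path before the change: CFP→Website→Catering = 5+6+2 = 13 giving 13 weeks.
Since Website is critical, the -3 change carries straight to that chain (now 10 weeks).
New critical path: CFP→Keynotes→Badges = 5+3+3 = 11 ⇒ 11 weeks.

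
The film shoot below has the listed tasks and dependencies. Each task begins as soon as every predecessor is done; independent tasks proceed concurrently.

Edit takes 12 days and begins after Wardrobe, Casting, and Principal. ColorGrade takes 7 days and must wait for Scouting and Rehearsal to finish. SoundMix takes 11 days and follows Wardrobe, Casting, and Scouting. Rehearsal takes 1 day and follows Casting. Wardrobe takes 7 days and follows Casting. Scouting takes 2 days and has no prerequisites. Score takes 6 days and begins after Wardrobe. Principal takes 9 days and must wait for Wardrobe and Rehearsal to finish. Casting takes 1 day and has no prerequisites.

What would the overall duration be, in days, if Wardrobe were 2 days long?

The binding path is Casting→Wardrobe→Principal→Edit = 1+7+9+12 = 29; finish at 29 days.
Wardrobe lies on that path, so at 2 days the path becomes 24 days.
That remains the longest chain; total 24 days.

24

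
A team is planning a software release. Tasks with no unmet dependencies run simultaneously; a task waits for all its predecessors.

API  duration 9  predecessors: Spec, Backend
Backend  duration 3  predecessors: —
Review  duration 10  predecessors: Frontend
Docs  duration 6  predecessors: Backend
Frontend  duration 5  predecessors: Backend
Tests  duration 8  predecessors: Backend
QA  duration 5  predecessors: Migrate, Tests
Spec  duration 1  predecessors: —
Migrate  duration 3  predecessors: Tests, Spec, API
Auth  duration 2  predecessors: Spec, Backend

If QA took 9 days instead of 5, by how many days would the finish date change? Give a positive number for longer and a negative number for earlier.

Actual critical path: Backend→API→Migrate→QA = 3+9+3+5 = 20 ⇒ 20 days.
QA lies on that path, so at 9 days the path becomes 24 days.
No other chain overtakes it, so the finish is 24 days.
Change in finish: 24 − 20 = +4 days.

4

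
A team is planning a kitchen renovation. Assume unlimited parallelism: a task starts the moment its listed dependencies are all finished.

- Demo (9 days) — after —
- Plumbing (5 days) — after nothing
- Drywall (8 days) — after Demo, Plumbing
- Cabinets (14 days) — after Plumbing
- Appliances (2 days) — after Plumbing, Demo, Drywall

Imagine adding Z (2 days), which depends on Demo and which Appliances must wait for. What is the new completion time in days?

19

Originally the plan takes 19 days.
With Z inserted, Appliances now waits for max(Plumbing, Demo, Drywall, Z).
New critical path: Demo→Drywall→Appliances = 9+8+2 = 19 ⇒ 19 days.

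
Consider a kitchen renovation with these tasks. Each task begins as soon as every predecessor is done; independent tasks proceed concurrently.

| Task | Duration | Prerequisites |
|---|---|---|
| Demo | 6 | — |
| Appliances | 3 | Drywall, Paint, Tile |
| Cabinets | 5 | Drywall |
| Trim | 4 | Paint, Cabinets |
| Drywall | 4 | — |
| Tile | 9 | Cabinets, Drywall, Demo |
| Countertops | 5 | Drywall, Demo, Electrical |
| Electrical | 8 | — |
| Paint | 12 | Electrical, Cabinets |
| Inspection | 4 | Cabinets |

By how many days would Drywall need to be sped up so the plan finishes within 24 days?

Current finish: 25 days; target: 24.
Drywall is on every critical path, so each day cut from Drywall cuts the finish by one (this holds down to a finish of 24).
Need 25 − 24 = 1 day off Drywall → Drywall becomes 3 days, finish becomes 24.

1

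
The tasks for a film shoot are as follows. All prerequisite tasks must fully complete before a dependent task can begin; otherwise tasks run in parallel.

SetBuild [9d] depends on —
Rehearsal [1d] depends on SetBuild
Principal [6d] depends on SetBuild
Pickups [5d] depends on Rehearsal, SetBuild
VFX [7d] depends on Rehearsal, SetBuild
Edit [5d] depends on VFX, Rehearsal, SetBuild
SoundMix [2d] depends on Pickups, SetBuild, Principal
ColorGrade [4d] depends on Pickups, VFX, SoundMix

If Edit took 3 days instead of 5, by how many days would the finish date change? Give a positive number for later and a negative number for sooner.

-1

As given, the longest chain is SetBuild→Rehearsal→VFX→Edit = 9+1+7+5 = 22, so the finish is 22 days.
Since Edit is critical, the -2 change carries straight to that chain (now 20 days).
The binding chain switches to SetBuild→Rehearsal→Pickups→SoundMix→ColorGrade = 9+1+5+2+4 = 21; finish 21 days.
Change in finish: 21 − 22 = -1 days.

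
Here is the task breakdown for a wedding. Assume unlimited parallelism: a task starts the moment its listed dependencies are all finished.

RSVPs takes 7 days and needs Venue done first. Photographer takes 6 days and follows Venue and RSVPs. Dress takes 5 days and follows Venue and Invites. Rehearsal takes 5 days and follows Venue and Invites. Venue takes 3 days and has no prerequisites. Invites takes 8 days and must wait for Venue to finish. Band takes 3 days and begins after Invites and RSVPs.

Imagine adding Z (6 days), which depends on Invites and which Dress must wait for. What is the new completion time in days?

Originally the plan takes 16 days.
With Z inserted, Dress now waits for max(Venue, Invites, Z).
New critical path: Venue→Invites→Z→Dress = 3+8+6+5 = 22 ⇒ 22 days.

22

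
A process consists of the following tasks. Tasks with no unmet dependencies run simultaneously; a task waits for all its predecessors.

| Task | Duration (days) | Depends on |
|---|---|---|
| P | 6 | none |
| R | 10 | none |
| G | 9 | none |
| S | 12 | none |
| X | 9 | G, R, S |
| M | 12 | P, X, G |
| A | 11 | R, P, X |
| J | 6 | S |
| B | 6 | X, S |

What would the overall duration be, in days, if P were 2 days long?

33

Baseline: S→X→M = 12+9+12 = 33 → 33 days.
The longest path through P is only 18 days, so P has float 15.
No other chain overtakes it, so the finish is 33 days.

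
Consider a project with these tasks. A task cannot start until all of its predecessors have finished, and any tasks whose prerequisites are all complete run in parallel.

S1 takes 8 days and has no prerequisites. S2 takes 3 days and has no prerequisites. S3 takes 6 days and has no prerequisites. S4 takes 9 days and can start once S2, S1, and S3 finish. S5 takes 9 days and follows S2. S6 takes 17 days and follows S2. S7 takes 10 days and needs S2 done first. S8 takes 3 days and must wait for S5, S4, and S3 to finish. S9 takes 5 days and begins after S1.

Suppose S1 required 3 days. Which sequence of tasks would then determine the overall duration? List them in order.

As given, the longest chain is S1→S4→S8 = 8+9+3 = 20, so the finish is 20 days.
S1 is on the critical path; changing it to 3 makes that path 15 days.
Now S2→S6 = 3+17 = 20 is longest, so the finish becomes 20 days.

S2, S6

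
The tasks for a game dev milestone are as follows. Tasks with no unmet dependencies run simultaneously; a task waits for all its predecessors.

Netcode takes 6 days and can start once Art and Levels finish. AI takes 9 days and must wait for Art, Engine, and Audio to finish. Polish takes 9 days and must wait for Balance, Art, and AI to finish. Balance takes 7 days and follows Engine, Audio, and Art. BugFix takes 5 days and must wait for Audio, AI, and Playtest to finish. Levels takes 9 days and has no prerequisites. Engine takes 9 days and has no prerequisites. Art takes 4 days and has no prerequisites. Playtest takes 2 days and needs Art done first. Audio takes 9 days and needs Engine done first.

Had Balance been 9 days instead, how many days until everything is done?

36

Actual critical path: Engine→Audio→AI→Polish = 9+9+9+9 = 36 ⇒ 36 days.
Balance has 2 days of float (longest path through it is 34).
No other chain overtakes it, so the finish is 36 days.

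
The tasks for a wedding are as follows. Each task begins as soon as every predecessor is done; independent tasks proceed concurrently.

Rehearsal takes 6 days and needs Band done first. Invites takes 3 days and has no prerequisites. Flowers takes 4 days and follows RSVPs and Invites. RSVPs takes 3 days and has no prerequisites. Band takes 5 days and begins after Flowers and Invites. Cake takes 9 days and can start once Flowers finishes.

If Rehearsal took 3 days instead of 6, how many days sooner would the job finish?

2

Critical path before the change: Invites→Flowers→Band→Rehearsal = 3+4+5+6 = 18 giving 18 days.
Rehearsal lies on that path, so at 3 days the path becomes 15 days.
The binding chain switches to Invites→Flowers→Cake = 3+4+9 = 16; finish 16 days.
Change in finish: 16 − 18 = -2 days.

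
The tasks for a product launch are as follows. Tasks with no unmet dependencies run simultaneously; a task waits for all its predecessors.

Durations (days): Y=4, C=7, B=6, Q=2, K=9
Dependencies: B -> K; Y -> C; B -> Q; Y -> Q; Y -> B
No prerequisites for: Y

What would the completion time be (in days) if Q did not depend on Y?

With the dependency in place, Y→B→K = 4+6+9 = 19 sets the finish at 19 days.
Dropping Y→Q doesn't change Q's earliest start (10); another predecessor still binds.
The longest chain is now Y→B→K = 4+6+9 = 19, so the plan takes 19 days.

19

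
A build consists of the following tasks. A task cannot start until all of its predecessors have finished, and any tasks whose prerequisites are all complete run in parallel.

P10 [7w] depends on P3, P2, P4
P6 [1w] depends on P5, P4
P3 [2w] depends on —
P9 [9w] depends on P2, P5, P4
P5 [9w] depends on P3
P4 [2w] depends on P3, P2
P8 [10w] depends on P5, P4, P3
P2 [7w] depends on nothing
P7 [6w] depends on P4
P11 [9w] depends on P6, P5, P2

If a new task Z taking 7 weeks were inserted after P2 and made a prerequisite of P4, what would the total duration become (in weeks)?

Originally the project takes 21 weeks.
With Z inserted, P4 now waits for max(P3, P2, Z).
New critical path: P2→Z→P4→P6→P11 = 7+7+2+1+9 = 26 ⇒ 26 weeks.

26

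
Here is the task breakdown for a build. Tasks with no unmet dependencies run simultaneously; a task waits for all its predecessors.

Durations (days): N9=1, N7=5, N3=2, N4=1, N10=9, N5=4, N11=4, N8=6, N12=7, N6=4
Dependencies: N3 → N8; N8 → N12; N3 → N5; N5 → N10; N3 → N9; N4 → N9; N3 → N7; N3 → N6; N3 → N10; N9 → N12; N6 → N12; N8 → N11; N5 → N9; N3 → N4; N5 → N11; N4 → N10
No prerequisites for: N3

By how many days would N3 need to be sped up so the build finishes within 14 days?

1

Current finish: 15 days; target: 14.
N3 is on every critical path, so each day cut from N3 cuts the finish by one (this holds down to a finish of 14).
Need 15 − 14 = 1 day off N3 → N3 becomes 1 day, finish becomes 14.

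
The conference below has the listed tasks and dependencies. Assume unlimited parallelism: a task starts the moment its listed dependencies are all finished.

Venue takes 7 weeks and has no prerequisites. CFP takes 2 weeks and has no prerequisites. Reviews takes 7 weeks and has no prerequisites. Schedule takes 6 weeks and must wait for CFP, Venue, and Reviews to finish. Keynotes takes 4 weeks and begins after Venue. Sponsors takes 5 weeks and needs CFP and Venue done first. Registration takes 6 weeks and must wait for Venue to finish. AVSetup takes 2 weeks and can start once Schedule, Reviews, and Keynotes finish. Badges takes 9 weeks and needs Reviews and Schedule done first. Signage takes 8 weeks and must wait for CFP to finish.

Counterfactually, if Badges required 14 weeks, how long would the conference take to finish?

Critical path before the change: Venue→Schedule→Badges = 7+6+9 = 22 giving 22 weeks.
Badges lies on that path, so at 14 weeks the path becomes 27 weeks.
The critical path is still Venue→Schedule→Badges; finish is now 27 weeks.

27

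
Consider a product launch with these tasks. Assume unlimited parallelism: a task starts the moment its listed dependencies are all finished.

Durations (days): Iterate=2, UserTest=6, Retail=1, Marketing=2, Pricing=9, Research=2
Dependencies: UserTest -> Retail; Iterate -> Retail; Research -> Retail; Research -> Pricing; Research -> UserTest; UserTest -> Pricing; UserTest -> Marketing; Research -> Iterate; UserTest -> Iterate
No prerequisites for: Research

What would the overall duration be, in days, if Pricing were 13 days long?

The binding path is Research→UserTest→Pricing = 2+6+9 = 17; finish at 17 days.
Pricing lies on that path, so at 13 days the path becomes 21 days.
That remains the longest chain; total 21 days.

21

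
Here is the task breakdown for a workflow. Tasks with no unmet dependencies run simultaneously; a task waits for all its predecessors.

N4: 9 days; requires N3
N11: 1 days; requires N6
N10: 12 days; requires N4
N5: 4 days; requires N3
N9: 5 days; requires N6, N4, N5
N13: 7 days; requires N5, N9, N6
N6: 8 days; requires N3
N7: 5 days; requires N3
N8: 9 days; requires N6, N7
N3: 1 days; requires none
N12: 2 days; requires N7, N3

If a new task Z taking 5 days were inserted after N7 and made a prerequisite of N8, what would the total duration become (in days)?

22

Originally the project takes 22 days.
With Z inserted, N8 now waits for max(N6, N7, Z).
New critical path: N3→N4→N9→N13 = 1+9+5+7 = 22 ⇒ 22 days.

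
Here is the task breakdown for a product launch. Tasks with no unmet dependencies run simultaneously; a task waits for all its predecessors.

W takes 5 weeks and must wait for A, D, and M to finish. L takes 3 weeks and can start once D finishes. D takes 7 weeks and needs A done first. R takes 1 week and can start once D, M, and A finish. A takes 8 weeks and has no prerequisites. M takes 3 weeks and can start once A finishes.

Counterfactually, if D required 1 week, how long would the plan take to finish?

16

The binding path is A→D→W = 8+7+5 = 20; finish at 20 weeks.
D is on the critical path; changing it to 1 makes that path 14 weeks.
New critical path: A→M→W = 8+3+5 = 16 ⇒ 16 weeks.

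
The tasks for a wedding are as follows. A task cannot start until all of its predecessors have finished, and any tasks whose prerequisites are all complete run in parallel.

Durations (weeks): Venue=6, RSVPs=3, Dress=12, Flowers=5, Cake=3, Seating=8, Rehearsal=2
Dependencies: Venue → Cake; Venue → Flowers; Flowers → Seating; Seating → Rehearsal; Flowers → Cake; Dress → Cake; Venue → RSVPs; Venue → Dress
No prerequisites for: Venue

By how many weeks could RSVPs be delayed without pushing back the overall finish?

12

Venue→Dress→Cake = 6+12+3 = 21 sets the makespan at 21 weeks.
The longest chain containing RSVPs totals 9 weeks.
So RSVPs can slip 21 − 9 = 12 weeks.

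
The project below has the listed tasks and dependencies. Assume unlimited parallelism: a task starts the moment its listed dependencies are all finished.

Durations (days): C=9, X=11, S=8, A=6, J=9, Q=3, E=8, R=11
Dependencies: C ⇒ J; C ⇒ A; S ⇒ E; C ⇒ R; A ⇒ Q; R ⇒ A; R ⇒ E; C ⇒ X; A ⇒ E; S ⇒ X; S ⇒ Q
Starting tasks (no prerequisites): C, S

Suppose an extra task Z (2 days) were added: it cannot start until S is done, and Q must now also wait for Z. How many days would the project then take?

34

Originally the project takes 34 days.
With Z inserted, Q now waits for max(A, S, Z).
New critical path: C→R→A→E = 9+11+6+8 = 34 ⇒ 34 days.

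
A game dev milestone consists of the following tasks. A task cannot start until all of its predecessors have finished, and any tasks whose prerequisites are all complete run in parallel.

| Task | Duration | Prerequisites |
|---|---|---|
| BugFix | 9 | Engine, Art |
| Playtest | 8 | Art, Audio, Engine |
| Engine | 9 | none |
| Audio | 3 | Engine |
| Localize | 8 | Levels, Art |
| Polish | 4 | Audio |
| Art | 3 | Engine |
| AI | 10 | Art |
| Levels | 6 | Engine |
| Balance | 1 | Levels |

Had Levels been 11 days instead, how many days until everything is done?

The binding path is Engine→Levels→Localize = 9+6+8 = 23; finish at 23 days.
Since Levels is critical, the +5 change carries straight to that chain (now 28 days).
That remains the longest chain; total 28 days.

28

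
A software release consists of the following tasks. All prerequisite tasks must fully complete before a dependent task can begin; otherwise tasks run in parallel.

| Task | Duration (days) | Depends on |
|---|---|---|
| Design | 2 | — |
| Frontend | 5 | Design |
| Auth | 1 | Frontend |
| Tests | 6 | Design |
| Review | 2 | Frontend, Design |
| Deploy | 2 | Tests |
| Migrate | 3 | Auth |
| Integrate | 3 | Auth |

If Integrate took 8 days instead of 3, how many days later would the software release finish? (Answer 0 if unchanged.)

As given, the longest chain is Design→Frontend→Auth→Integrate = 2+5+1+3 = 11, so the finish is 11 days.
Integrate lies on that path, so at 8 days the path becomes 16 days.
The critical path is still Design→Frontend→Auth→Integrate; finish is now 16 days.
Change in finish: 16 − 11 = +5 days.

5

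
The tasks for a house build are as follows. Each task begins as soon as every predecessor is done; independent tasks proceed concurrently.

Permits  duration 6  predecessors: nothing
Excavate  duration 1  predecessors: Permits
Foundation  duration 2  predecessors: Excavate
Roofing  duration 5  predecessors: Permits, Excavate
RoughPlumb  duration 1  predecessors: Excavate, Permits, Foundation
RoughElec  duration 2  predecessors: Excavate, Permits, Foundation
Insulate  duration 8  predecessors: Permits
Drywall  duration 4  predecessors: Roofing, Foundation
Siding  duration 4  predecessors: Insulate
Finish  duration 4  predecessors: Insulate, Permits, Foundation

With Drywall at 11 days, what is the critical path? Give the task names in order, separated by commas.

The binding path is Permits→Insulate→Siding = 6+8+4 = 18; finish at 18 days.
Drywall is off the critical path — its longest chain is 16 days, giving 2 of slack.
Now Permits→Excavate→Roofing→Drywall = 6+1+5+11 = 23 is longest, so the finish becomes 23 days.

Permits, Excavate, Roofing, Drywall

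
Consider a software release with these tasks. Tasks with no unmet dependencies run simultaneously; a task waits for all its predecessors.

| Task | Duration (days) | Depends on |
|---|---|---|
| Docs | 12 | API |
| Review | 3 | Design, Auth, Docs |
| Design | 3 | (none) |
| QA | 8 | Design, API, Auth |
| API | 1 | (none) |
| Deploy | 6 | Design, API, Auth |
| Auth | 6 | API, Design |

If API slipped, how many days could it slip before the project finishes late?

Critical path: Design→Auth→QA = 3+6+8 = 17, so the finish is 17 days.
The longest chain containing API totals 16 days.
Float = 17 − 16 = 1.

1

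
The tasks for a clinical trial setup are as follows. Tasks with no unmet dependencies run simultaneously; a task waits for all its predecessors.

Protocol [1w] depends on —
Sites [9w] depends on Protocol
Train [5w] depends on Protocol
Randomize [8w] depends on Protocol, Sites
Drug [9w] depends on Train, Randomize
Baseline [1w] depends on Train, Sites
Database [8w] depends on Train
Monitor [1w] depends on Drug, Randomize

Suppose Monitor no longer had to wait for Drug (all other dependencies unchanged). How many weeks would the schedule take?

Before: longest chain Protocol→Sites→Randomize→Drug→Monitor = 1+9+8+9+1 = 28, finish 28.
Without Drug→Monitor, Monitor's earliest start moves from 27 to 18.
New critical path: Protocol→Sites→Randomize→Drug = 1+9+8+9 = 27 ⇒ 27 weeks.

27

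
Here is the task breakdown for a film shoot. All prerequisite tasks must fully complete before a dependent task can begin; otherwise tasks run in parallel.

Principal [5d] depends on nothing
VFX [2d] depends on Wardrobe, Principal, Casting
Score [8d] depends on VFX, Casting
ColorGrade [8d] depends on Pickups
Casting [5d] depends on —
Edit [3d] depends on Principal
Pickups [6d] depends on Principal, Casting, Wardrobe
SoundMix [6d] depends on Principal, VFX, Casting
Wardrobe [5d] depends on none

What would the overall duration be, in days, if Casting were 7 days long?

Critical path before the change: Casting→Pickups→ColorGrade = 5+6+8 = 19 giving 19 days.
Since Casting is critical, the +2 change carries straight to that chain (now 21 days).
No other chain overtakes it, so the finish is 21 days.

21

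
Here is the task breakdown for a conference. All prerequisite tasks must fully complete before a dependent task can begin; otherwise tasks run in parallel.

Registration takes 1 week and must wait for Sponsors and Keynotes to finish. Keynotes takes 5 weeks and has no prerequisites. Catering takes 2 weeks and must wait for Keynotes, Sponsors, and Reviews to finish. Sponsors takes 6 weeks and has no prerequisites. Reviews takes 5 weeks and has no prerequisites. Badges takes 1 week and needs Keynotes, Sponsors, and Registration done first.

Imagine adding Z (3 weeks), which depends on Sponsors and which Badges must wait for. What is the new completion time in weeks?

10

Originally the schedule takes 8 weeks.
With Z inserted, Badges now waits for max(Keynotes, Sponsors, Registration, Z).
New critical path: Sponsors→Z→Badges = 6+3+1 = 10 ⇒ 10 weeks.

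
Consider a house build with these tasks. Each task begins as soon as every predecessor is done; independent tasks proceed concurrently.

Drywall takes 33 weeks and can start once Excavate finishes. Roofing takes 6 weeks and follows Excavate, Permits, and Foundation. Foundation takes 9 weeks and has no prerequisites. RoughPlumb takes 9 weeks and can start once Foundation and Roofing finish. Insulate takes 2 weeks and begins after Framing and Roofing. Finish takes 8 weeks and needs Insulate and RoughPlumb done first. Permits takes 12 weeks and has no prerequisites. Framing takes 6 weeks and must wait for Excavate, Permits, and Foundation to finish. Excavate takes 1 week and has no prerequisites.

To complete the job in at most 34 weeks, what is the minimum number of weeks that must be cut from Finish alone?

1

Current finish: 35 weeks; target: 34.
Finish is on every critical path, so each week cut from Finish cuts the finish by one (this holds down to a finish of 34).
Need 35 − 34 = 1 week off Finish → Finish becomes 7 weeks, finish becomes 34.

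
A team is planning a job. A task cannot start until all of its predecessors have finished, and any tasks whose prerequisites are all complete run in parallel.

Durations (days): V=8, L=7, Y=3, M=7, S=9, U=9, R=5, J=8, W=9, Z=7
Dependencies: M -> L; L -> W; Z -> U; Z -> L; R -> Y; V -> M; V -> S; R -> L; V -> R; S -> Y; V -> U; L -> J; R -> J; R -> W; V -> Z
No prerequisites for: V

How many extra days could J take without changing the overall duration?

Critical path: V→M→L→W = 8+7+7+9 = 31, so the finish is 31 days.
Longest path through J: 30 days (earliest finish 30, latest finish 31).
Slack of J = 23 − 22 = 1 day.

1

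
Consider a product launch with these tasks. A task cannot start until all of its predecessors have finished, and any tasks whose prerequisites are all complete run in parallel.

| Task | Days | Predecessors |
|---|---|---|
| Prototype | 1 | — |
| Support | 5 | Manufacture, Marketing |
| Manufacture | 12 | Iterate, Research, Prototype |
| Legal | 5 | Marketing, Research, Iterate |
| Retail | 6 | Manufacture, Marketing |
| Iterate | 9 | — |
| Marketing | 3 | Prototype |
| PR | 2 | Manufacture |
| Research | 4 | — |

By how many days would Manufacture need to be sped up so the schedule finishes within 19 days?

8

Current finish: 27 days; target: 19.
Manufacture is on every critical path, so each day cut from Manufacture cuts the finish by one (this holds down to a finish of 16).
Need 27 − 19 = 8 days off Manufacture → Manufacture becomes 4 days, finish becomes 19.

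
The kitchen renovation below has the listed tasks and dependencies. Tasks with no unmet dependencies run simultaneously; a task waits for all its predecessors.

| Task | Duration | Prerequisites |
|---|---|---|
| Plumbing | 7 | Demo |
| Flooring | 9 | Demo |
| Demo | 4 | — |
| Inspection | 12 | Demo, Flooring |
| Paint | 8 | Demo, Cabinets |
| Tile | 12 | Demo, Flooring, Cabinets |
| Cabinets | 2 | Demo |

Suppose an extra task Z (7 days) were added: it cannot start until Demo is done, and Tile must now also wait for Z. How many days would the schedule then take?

Originally the schedule takes 25 days.
With Z inserted, Tile now waits for max(Demo, Flooring, Cabinets, Z).
New critical path: Demo→Flooring→Tile = 4+9+12 = 25 ⇒ 25 days.

25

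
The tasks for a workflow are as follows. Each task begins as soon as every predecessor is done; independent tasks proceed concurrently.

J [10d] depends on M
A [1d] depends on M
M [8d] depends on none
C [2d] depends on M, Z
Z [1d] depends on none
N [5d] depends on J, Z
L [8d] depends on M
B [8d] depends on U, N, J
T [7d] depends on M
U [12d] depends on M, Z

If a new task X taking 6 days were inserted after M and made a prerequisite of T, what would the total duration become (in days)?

Originally the schedule takes 31 days.
With X inserted, T now waits for max(M, X).
New critical path: M→J→N→B = 8+10+5+8 = 31 ⇒ 31 days.

31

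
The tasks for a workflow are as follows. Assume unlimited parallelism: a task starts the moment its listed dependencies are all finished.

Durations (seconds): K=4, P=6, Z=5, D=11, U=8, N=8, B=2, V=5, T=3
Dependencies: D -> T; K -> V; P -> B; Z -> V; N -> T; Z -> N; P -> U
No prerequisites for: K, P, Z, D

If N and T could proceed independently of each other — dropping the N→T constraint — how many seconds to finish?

Original critical path: Z→N→T = 5+8+3 = 16 ⇒ 16 seconds.
Without N→T, T's earliest start moves from 13 to 11.
After: P→U = 6+8 = 14 → 14 seconds.

14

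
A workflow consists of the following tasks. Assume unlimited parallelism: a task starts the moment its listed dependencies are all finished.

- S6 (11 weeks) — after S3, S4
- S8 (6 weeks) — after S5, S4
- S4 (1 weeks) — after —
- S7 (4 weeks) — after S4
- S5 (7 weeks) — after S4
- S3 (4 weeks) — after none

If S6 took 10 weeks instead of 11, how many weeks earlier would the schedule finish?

1

Critical path before the change: S3→S6 = 4+11 = 15 giving 15 weeks.
S6 is on the critical path; changing it to 10 makes that path 14 weeks.
That remains the longest chain; total 14 weeks.
Change in finish: 14 − 15 = -1 weeks.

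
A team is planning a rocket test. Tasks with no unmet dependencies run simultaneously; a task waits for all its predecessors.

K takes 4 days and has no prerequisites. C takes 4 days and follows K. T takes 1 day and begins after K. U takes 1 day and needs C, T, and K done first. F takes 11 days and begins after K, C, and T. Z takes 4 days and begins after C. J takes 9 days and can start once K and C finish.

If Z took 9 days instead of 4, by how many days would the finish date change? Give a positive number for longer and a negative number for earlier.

Baseline: K→C→F = 4+4+11 = 19 → 19 days.
The longest path through Z is only 12 days, so Z has float 7.
That remains the longest chain; total 19 days.
Change in finish: 19 − 19 = +0 days.

0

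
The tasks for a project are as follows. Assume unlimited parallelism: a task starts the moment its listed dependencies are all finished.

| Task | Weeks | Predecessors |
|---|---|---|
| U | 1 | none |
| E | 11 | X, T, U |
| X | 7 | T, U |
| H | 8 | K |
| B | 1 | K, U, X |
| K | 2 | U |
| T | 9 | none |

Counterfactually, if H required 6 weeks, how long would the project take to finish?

As given, the longest chain is T→X→E = 9+7+11 = 27, so the finish is 27 weeks.
The longest path through H is only 11 weeks, so H has float 16.
No other chain overtakes it, so the finish is 27 weeks.

27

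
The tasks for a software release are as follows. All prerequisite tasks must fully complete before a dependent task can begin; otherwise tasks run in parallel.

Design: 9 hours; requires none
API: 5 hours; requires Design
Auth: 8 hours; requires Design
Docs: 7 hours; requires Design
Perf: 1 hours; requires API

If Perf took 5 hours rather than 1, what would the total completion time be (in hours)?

19

The binding path is Design→Auth = 9+8 = 17; finish at 17 hours.
Perf is off the critical path — its longest chain is 15 hours, giving 2 of slack.
Now Design→API→Perf = 9+5+5 = 19 is longest, so the finish becomes 19 hours.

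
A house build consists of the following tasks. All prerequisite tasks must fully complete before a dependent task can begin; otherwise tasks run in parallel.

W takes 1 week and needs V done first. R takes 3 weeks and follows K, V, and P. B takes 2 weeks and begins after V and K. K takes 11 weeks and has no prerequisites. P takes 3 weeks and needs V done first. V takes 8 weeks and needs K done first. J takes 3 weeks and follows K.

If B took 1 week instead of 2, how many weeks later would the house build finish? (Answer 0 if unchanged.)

Critical path before the change: K→V→P→R = 11+8+3+3 = 25 giving 25 weeks.
The longest path through B is only 21 weeks, so B has float 4.
No other chain overtakes it, so the finish is 25 weeks.
Change in finish: 25 − 25 = +0 weeks.

0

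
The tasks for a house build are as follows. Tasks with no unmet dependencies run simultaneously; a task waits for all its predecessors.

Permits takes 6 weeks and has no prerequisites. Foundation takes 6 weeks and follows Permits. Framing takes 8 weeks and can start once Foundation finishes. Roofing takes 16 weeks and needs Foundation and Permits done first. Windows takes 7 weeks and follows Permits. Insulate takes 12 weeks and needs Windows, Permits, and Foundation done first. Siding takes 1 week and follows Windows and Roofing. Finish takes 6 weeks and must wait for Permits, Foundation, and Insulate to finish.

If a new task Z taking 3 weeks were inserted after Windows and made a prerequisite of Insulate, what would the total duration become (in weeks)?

34

Originally the project takes 31 weeks.
With Z inserted, Insulate now waits for max(Windows, Permits, Foundation, Z).
New critical path: Permits→Windows→Z→Insulate→Finish = 6+7+3+12+6 = 34 ⇒ 34 weeks.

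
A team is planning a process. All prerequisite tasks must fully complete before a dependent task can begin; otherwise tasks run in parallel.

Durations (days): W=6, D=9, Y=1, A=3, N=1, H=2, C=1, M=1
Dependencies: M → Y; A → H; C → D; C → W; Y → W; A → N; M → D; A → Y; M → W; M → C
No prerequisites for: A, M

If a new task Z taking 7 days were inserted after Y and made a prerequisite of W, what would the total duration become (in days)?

Originally the job takes 11 days.
With Z inserted, W now waits for max(C, M, Y, Z).
New critical path: A→Y→Z→W = 3+1+7+6 = 17 ⇒ 17 days.

17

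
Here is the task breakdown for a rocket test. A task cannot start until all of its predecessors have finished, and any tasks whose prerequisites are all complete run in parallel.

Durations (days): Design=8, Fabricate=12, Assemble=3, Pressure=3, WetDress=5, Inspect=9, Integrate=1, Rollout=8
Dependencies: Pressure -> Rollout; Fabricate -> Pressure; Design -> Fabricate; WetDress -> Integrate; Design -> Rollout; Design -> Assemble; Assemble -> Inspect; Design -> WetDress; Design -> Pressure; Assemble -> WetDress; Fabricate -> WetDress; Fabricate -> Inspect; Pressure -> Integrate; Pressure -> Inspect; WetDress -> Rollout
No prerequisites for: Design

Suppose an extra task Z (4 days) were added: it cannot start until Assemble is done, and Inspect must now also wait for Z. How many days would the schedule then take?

33

Originally the schedule takes 33 days.
With Z inserted, Inspect now waits for max(Assemble, Pressure, Fabricate, Z).
New critical path: Design→Fabricate→WetDress→Rollout = 8+12+5+8 = 33 ⇒ 33 days.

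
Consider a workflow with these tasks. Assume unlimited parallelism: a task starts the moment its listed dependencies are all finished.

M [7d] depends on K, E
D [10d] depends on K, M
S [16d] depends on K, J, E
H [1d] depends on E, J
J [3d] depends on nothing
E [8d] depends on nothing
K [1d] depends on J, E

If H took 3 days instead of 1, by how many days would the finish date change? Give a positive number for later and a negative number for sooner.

The binding path is E→K→M→D = 8+1+7+10 = 26; finish at 26 days.
H has 17 days of float (longest path through it is 9).
No other chain overtakes it, so the finish is 26 days.
Change in finish: 26 − 26 = +0 days.

0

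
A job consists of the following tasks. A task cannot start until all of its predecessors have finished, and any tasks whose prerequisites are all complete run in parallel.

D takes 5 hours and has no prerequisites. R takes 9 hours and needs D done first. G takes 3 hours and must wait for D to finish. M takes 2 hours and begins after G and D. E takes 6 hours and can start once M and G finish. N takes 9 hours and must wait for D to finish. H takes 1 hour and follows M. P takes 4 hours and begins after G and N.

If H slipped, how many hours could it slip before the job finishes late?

7

D→N→P = 5+9+4 = 18 sets the makespan at 18 hours.
Longest path through H: 11 hours (earliest finish 11, latest finish 18).
Slack of H = 17 − 10 = 7 hours.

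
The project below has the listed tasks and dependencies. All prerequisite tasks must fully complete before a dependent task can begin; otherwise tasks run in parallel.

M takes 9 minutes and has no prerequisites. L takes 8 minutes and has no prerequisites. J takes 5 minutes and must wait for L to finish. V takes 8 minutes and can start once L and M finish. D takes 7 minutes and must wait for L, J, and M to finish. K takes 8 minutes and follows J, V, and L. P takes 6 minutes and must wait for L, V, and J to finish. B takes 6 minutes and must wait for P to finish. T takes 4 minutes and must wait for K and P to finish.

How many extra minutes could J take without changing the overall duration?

The longest chain is M→V→K→T = 9+8+8+4 = 29; overall finish 29 minutes.
Longest path through J: 25 minutes (earliest finish 13, latest finish 17).
Slack of J = 12 − 8 = 4 minutes.

4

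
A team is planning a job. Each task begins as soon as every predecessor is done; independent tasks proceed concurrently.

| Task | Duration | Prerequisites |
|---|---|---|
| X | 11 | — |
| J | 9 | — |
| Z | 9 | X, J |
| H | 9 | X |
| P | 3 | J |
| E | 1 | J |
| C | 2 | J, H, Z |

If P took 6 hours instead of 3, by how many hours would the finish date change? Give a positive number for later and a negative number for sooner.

Critical path before the change: X→Z→C = 11+9+2 = 22 giving 22 hours.
The longest path through P is only 12 hours, so P has float 10.
No other chain overtakes it, so the finish is 22 hours.
Change in finish: 22 − 22 = +0 hours.

0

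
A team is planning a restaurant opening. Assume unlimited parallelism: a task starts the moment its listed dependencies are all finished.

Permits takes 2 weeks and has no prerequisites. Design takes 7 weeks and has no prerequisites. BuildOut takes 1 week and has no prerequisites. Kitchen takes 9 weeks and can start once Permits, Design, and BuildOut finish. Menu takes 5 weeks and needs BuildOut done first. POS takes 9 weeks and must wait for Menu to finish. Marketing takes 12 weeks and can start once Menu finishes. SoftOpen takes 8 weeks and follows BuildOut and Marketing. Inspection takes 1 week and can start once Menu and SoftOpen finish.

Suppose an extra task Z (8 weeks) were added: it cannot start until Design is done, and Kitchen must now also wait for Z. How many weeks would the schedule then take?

Originally the schedule takes 27 weeks.
With Z inserted, Kitchen now waits for max(Permits, Design, BuildOut, Z).
New critical path: BuildOut→Menu→Marketing→SoftOpen→Inspection = 1+5+12+8+1 = 27 ⇒ 27 weeks.

27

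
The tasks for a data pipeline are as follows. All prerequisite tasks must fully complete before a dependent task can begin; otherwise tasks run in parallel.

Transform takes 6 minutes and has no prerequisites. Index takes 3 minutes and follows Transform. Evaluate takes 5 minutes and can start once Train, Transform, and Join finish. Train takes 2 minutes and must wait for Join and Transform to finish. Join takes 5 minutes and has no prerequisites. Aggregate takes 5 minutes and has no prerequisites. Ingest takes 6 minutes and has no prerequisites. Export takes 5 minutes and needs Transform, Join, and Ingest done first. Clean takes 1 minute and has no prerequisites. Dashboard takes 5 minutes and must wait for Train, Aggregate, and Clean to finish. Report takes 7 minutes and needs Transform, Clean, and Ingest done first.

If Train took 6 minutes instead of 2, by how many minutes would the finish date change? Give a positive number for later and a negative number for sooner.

Baseline: Transform→Train→Evaluate = 6+2+5 = 13 → 13 minutes.
Train lies on that path, so at 6 minutes the path becomes 17 minutes.
No other chain overtakes it, so the finish is 17 minutes.
Change in finish: 17 − 13 = +4 minutes.

4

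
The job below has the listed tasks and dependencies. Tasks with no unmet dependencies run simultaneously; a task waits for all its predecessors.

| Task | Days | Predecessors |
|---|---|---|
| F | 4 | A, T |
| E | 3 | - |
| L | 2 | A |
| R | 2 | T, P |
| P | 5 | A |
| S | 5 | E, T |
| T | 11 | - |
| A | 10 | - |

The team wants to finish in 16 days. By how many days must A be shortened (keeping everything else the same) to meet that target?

Current finish: 17 days; target: 16.
A is on every critical path, so each day cut from A cuts the finish by one (this holds down to a finish of 16).
Need 17 − 16 = 1 day off A → A becomes 9 days, finish becomes 16.

1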